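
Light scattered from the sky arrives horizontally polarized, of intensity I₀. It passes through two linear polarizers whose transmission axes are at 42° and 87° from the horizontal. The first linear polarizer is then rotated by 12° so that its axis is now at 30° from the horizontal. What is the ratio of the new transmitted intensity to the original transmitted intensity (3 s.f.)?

Before rotation:
I₁ = I₀ cos²(42° − 0°) = I₀ cos²(42°) = 0.5523 I₀.
I₂ = I₁ cos²(87° − 42°) = 0.5523 I₀ · cos²(45°) = 0.2761 I₀.
After rotation:
I₁ = I₀ cos²(30° − 0°) = I₀ cos²(30°) = 0.75 I₀.
I₂ = I₁ cos²(87° − 30°) = 0.75 I₀ · cos²(57°) = 0.2225 I₀.
Ratio = 0.2225 / 0.2761 = 0.8057.

I_new/I_old ≈ 0.806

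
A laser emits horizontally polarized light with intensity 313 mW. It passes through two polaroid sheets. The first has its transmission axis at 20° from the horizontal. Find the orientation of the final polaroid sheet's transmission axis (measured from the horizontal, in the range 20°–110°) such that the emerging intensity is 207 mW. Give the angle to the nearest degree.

θ ≈ 50°

I₁ = I₀ cos²(20° − 0°) = I₀ cos²(20°) = 0.883 I₀.
Target fraction: 207 / 313 mW = 0.6613 of I₀.
Need I₂/I₀ = 0.6613, so cos²(θ − 20°) = 0.6613 / 0.883 = 0.749.
θ − 20° = arccos(√0.749) = 30.1°, giving θ ≈ 20 + 30.1 = 50.1°.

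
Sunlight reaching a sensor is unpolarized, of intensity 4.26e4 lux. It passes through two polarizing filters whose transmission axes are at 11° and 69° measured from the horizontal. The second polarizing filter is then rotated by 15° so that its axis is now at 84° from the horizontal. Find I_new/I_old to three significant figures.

I_new/I_old ≈ 0.304

Before rotation:
Unpolarized light through the first polarizer → I₁ = ½ I₀, now polarized at 11°.
I₂ = I₁ cos²(69° − 11°) = 0.5 I₀ · cos²(58°) = 0.1404 I₀.
After rotation:
Unpolarized light through the first polarizer → I₁ = ½ I₀, now polarized at 11°.
I₂ = I₁ cos²(84° − 11°) = 0.5 I₀ · cos²(73°) = 0.04274 I₀.
Ratio = 0.04274 / 0.1404 = 0.3044.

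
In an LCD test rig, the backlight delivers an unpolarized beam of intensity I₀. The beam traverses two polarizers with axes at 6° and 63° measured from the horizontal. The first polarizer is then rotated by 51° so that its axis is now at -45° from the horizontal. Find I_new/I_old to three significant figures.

Before rotation:
Unpolarized light through the first polarizer → I₁ = ½ I₀, now polarized at 6°.
I₂ = I₁ cos²(63° − 6°) = 0.5 I₀ · cos²(57°) = 0.1483 I₀.
After rotation:
Unpolarized light through the first polarizer → I₁ = ½ I₀, now polarized at -45°.
Angle between axes 1 and 2: 72°. I₂ = 0.5 I₀ · cos²(72°) = 0.04775 I₀.
Ratio = 0.04775 / 0.1483 = 0.3219.

I_new/I_old ≈ 0.322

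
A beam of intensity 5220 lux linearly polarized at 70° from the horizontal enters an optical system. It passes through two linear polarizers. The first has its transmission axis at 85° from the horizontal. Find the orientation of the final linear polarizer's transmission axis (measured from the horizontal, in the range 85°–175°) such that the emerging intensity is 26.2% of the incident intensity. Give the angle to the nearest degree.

I₁ = I₀ cos²(85° − 70°) = I₀ cos²(15°) = 0.933 I₀.
Need I₂/I₀ = 0.262, so cos²(θ − 85°) = 0.262 / 0.933 = 0.2808.
θ − 85° = arccos(√0.2808) = 58.0°, giving θ ≈ 85 + 58.0 = 143.0°.

θ ≈ 143°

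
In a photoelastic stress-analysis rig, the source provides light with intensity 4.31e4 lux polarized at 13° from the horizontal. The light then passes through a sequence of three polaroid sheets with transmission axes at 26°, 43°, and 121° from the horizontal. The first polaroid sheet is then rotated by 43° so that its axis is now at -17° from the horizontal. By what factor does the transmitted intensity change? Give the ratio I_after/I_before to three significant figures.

I_new/I_old ≈ 0.216

Before rotation:
I₁ = I₀ cos²(26° − 13°) = I₀ cos²(13°) = 0.9494 I₀.
I₂ = I₁ cos²(43° − 26°) = 0.9494 I₀ · cos²(17°) = 0.8682 I₀.
I₃ = I₂ cos²(121° − 43°) = 0.8682 I₀ · cos²(78°) = 0.03753 I₀.
After rotation:
I₁ = I₀ cos²(-17° − 13°) = I₀ cos²(30°) = 0.75 I₀.
I₂ = I₁ cos²(43° + 17°) = 0.75 I₀ · cos²(60°) = 0.1875 I₀.
I₃ = I₂ cos²(121° − 43°) = 0.1875 I₀ · cos²(78°) = 0.008105 I₀.
Ratio = 0.008105 / 0.03753 = 0.216.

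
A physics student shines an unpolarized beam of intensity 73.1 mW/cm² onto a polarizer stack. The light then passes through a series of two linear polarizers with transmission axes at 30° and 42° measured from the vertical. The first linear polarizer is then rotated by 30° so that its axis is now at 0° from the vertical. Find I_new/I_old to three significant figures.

I_new/I_old ≈ 0.577

Before rotation:
Unpolarized light through the first polarizer → I₁ = ½ I₀, now polarized at 30°.
I₂ = I₁ cos²(42° − 30°) = 0.5 I₀ · cos²(12°) = 0.4784 I₀.
After rotation:
Unpolarized light through the first polarizer → I₁ = ½ I₀, now polarized at 0°.
I₂ = I₁ cos²(42° − 0°) = 0.5 I₀ · cos²(42°) = 0.2761 I₀.
Ratio = 0.2761 / 0.4784 = 0.5772.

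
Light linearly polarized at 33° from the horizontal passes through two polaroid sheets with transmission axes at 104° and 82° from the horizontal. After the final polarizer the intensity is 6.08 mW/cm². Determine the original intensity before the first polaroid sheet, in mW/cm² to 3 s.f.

I₀ ≈ 66.7 mW/cm²

By Malus's law, I₁ = I₀ cos²(104° − 33°) = I₀ cos²(71°) = 0.106 I₀.
I₂ = I₁ cos²(82° − 104°) = 0.106 I₀ · cos²(22°) = 0.09112 I₀.
So 6.08 mW/cm² = 0.09112 I₀, giving I₀ = 6.08/0.09112 = 66.72 mW/cm².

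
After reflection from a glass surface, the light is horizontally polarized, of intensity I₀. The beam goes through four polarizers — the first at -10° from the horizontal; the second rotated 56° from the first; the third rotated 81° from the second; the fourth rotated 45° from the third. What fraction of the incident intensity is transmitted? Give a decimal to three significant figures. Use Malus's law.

≈ 0.00371 I₀

By Malus's law, I₁ = I₀ cos²(-10° − 0°) = I₀ cos²(10°) = 0.9698 I₀.
I₂ = I₁ cos²(56°) = 0.9698 · 0.3127 I₀ = 0.3033 I₀.
I₃ = I₂ cos²(81°) = 0.3033 · 0.02447 I₀ = 0.007421 I₀.
I₄ = I₃ cos²(45°) = 0.007421 · 0.5 I₀ = 0.003711 I₀.
Transmitted fraction = 0.003711.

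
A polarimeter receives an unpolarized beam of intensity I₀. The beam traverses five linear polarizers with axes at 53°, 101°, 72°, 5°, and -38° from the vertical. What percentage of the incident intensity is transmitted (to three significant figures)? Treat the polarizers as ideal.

Unpolarized light through the first polarizer → I₁ = ½ I₀, now polarized at 53°.
I₂ = I₁ cos²(101° − 53°) = 0.5 I₀ · cos²(48°) = 0.2239 I₀.
I₃ = I₂ cos²(72° − 101°) = 0.2239 I₀ · cos²(29°) = 0.1712 I₀.
I₄ = I₃ cos²(5° − 72°) = 0.1712 I₀ · cos²(67°) = 0.02614 I₀.
I₅ = I₄ cos²(-38° − 5°) = 0.02614 I₀ · cos²(43°) = 0.01398 I₀.
That is 1.398% of the incident intensity.

≈ 1.40%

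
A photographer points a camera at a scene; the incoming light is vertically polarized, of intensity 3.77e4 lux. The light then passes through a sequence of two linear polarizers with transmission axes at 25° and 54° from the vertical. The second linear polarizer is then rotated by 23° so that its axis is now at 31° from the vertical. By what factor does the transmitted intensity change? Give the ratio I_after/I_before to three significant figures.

Before rotation:
I₁ = I₀ cos²(25° − 0°) = I₀ cos²(25°) = 0.8214 I₀.
I₂ = I₁ cos²(54° − 25°) = 0.8214 I₀ · cos²(29°) = 0.6283 I₀.
After rotation:
I₁ = I₀ cos²(25° − 0°) = I₀ cos²(25°) = 0.8214 I₀.
I₂ = I₁ cos²(31° − 25°) = 0.8214 I₀ · cos²(6°) = 0.8124 I₀.
Ratio = 0.8124 / 0.6283 = 1.293.

I_new/I_old ≈ 1.29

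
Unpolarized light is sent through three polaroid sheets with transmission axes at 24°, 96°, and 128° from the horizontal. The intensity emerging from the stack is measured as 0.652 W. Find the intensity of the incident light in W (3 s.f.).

Unpolarized light through the first polarizer → I₁ = ½ I₀, now polarized at 24°.
I₂ = I₁ cos²(96° − 24°) = 0.5 I₀ · cos²(72°) = 0.04775 I₀.
I₃ = I₂ cos²(128° − 96°) = 0.04775 I₀ · cos²(32°) = 0.03434 I₀.
So 0.652 W = 0.03434 I₀, giving I₀ = 0.652/0.03434 = 18.99 W.

I₀ ≈ 19.0 W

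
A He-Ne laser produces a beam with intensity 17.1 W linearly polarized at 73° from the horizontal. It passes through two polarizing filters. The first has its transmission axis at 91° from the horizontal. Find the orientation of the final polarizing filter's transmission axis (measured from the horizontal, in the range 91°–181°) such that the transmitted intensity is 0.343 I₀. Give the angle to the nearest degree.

By Malus's law, I₁ = I₀ cos²(91° − 73°) = I₀ cos²(18°) = 0.9045 I₀.
Need I₂/I₀ = 0.343, so cos²(θ − 91°) = 0.343 / 0.9045 = 0.3792.
θ − 91° = arccos(√0.3792) = 52.0°, giving θ ≈ 91 + 52.0 = 143.0°.

θ ≈ 143°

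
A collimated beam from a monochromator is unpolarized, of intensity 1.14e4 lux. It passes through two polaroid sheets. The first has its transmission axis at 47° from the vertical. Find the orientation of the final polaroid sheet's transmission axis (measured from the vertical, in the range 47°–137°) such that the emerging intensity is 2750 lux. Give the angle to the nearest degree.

θ ≈ 93°

Unpolarized light through the first polarizer → I₁ = ½ I₀, now polarized at 47°.
Target fraction: 2750 / 1.14e4 lux = 0.2412 of I₀.
Need I₂/I₀ = 0.2412, so cos²(θ − 47°) = 0.2412 / 0.5 = 0.4825.
θ − 47° = arccos(√0.4825) = 46.0°, giving θ ≈ 47 + 46.0 = 93.0°.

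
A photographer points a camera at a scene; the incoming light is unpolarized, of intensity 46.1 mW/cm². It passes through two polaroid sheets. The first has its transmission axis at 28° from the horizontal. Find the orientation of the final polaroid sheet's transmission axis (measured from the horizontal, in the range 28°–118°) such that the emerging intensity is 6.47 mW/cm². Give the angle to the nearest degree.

Unpolarized light through the first polarizer → I₁ = ½ I₀, now polarized at 28°.
Target fraction: 6.47 / 46.1 mW/cm² = 0.1403 of I₀.
Need I₂/I₀ = 0.1403, so cos²(θ − 28°) = 0.1403 / 0.5 = 0.2807.
θ − 28° = arccos(√0.2807) = 58.0°, giving θ ≈ 28 + 58.0 = 86.0°.

θ ≈ 86°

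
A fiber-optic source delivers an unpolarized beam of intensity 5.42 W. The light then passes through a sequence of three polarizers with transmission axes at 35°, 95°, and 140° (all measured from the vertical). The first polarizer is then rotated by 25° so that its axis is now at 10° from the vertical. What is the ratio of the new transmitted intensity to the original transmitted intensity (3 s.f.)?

I_new/I_old ≈ 0.0304

Before rotation:
Unpolarized light through the first polarizer → I₁ = ½ I₀, now polarized at 35°.
I₂ = I₁ cos²(95° − 35°) = 0.5 I₀ · cos²(60°) = 0.125 I₀.
I₃ = I₂ cos²(140° − 95°) = 0.125 I₀ · cos²(45°) = 0.0625 I₀.
After rotation:
Unpolarized light through the first polarizer → I₁ = ½ I₀, now polarized at 10°.
I₂ = I₁ cos²(95° − 10°) = 0.5 I₀ · cos²(85°) = 0.003798 I₀.
I₃ = I₂ cos²(140° − 95°) = 0.003798 I₀ · cos²(45°) = 0.001899 I₀.
Ratio = 0.001899 / 0.0625 = 0.03038.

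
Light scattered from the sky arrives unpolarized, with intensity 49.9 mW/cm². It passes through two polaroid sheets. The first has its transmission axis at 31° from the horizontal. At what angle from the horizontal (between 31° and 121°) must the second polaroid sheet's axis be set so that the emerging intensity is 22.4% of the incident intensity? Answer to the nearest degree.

θ ≈ 79°

Unpolarized light through the first polarizer → I₁ = ½ I₀, now polarized at 31°.
Need I₂/I₀ = 0.224, so cos²(θ − 31°) = 0.224 / 0.5 = 0.448.
θ − 31° = arccos(√0.448) = 48.0°, giving θ ≈ 31 + 48.0 = 79.0°.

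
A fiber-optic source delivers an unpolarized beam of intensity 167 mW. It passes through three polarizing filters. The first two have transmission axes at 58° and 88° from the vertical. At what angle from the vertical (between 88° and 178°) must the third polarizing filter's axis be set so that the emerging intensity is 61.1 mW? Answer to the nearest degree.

Unpolarized light through the first polarizer → I₁ = ½ I₀, now polarized at 58°.
I₂ = I₁ cos²(88° − 58°) = 0.5 I₀ · cos²(30°) = 0.375 I₀.
Target fraction: 61.1 / 167 mW = 0.3659 of I₀.
Need I₃/I₀ = 0.3659, so cos²(θ − 88°) = 0.3659 / 0.375 = 0.9756.
θ − 88° = arccos(√0.9756) = 9.0°, giving θ ≈ 88 + 9.0 = 97.0°.

θ ≈ 97°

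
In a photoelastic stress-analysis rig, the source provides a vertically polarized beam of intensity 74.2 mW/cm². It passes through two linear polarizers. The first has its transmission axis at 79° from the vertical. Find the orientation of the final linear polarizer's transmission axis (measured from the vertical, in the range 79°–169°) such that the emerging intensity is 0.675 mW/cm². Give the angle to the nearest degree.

By Malus's law, I₁ = I₀ cos²(79° − 0°) = I₀ cos²(79°) = 0.03641 I₀.
Target fraction: 0.675 / 74.2 mW/cm² = 0.009097 of I₀.
Need I₂/I₀ = 0.009097, so cos²(θ − 79°) = 0.009097 / 0.03641 = 0.2499.
θ − 79° = arccos(√0.2499) = 60.0°, giving θ ≈ 79 + 60.0 = 139.0°.

θ ≈ 139°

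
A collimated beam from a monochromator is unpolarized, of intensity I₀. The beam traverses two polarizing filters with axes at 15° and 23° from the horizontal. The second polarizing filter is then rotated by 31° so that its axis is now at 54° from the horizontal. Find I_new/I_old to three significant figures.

I_new/I_old ≈ 0.616

Before rotation:
Unpolarized light through the first polarizer → I₁ = ½ I₀, now polarized at 15°.
I₂ = I₁ cos²(23° − 15°) = 0.5 I₀ · cos²(8°) = 0.4903 I₀.
After rotation:
Unpolarized light through the first polarizer → I₁ = ½ I₀, now polarized at 15°.
I₂ = I₁ cos²(54° − 15°) = 0.5 I₀ · cos²(39°) = 0.302 I₀.
Ratio = 0.302 / 0.4903 = 0.6159.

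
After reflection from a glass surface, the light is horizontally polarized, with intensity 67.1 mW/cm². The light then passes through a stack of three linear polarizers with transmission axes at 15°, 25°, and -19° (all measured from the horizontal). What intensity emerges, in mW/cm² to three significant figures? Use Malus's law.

I ≈ 31.4 mW/cm²

By Malus's law, I₁ = 67.1 mW/cm² · cos²(15°) = 62.61 mW/cm².
I₂ = I₁ · cos²(10°) = 62.61 · 0.9698 = 60.72 mW/cm².
I₃ = I₂ · cos²(44°) = 60.72 · 0.5174 = 31.42 mW/cm².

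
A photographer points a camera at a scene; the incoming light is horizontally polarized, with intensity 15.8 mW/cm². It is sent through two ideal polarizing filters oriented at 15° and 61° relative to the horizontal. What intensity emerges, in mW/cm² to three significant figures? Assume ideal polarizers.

I ≈ 7.11 mW/cm²

By Malus's law, I₁ = 15.8 mW/cm² · cos²(15°) = 14.74 mW/cm².
I₂ = I₁ · cos²(46°) = 14.74 · 0.4826 = 7.114 mW/cm².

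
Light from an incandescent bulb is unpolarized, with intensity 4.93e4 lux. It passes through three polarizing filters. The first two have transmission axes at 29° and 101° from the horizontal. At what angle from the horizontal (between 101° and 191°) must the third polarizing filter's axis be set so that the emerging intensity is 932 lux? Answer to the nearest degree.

θ ≈ 152°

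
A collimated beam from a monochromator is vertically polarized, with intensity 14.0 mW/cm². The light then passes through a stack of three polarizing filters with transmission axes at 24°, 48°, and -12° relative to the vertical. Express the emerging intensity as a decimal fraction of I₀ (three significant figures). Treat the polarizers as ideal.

I/I₀ ≈ 0.174

I₁ = 14.0 mW/cm² · cos²(24°) = 11.68 mW/cm².
I₂ = I₁ · cos²(24°) = 11.68 · 0.8346 = 9.751 mW/cm².
I₃ = I₂ · cos²(60°) = 9.751 · 0.25 = 2.438 mW/cm².
Transmitted fraction = 0.1741.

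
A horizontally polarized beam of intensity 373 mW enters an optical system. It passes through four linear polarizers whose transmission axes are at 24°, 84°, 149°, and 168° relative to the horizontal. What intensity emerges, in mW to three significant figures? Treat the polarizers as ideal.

I₁ = 373 mW · cos²(24°) = 311.3 mW.
I₂ = I₁ · cos²(60°) = 311.3 · 0.25 = 77.82 mW.
I₃ = I₂ · cos²(65°) = 77.82 · 0.1786 = 13.9 mW.
I₄ = I₃ · cos²(19°) = 13.9 · 0.894 = 12.43 mW.

I ≈ 12.4 mW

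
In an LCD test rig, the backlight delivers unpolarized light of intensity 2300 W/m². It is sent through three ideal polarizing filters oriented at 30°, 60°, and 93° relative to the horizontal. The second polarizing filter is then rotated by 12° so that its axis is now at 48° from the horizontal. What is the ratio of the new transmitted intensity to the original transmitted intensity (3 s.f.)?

I_new/I_old ≈ 0.857

Before rotation:
Unpolarized light through the first polarizer → I₁ = ½ I₀, now polarized at 30°.
I₂ = I₁ cos²(60° − 30°) = 0.5 I₀ · cos²(30°) = 0.375 I₀.
I₃ = I₂ cos²(93° − 60°) = 0.375 I₀ · cos²(33°) = 0.2638 I₀.
After rotation:
Unpolarized light through the first polarizer → I₁ = ½ I₀, now polarized at 30°.
I₂ = I₁ cos²(48° − 30°) = 0.5 I₀ · cos²(18°) = 0.4523 I₀.
I₃ = I₂ cos²(93° − 48°) = 0.4523 I₀ · cos²(45°) = 0.2261 I₀.
Ratio = 0.2261 / 0.2638 = 0.8573.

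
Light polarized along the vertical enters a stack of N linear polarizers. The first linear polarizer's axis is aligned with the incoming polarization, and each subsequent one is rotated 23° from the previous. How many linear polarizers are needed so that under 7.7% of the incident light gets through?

N = 17

First polarizer is aligned with the polarization: full transmission.
Each further stage multiplies by cos²(23°) = 0.8473.
After N polarizers: T = 0.8473^(N−1). Require T < 0.077 ⇒ N−1 > ln(0.077)/ln(0.8473) = 15.48, so N−1 ≥ 16 and N = 17.
Check: N=17 gives T = 0.0706 < 0.077; N=16 gives T = 0.08333.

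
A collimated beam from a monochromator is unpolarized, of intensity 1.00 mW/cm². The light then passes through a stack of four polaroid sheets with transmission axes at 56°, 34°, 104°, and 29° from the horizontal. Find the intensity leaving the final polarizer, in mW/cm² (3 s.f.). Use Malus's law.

I ≈ 0.00337 mW/cm²

Unpolarized light through the first polarizer → I₁ = 1.00 mW/cm²/2 = 0.5 mW/cm², polarized at 56°.
I₂ = I₁ · cos²(22°) = 0.5 · 0.8597 = 0.4298 mW/cm².
I₃ = I₂ · cos²(70°) = 0.4298 · 0.117 = 0.05028 mW/cm².
I₄ = I₃ · cos²(75°) = 0.05028 · 0.06699 = 0.003368 mW/cm².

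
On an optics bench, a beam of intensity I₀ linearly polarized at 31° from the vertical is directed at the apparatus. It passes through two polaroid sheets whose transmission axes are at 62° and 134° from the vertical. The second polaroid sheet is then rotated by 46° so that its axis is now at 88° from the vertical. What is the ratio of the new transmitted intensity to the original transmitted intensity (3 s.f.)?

I_new/I_old ≈ 8.46

Before rotation:
I₁ = I₀ cos²(62° − 31°) = I₀ cos²(31°) = 0.7347 I₀.
I₂ = I₁ cos²(134° − 62°) = 0.7347 I₀ · cos²(72°) = 0.07016 I₀.
After rotation:
I₁ = I₀ cos²(62° − 31°) = I₀ cos²(31°) = 0.7347 I₀.
I₂ = I₁ cos²(88° − 62°) = 0.7347 I₀ · cos²(26°) = 0.5935 I₀.
Ratio = 0.5935 / 0.07016 = 8.46.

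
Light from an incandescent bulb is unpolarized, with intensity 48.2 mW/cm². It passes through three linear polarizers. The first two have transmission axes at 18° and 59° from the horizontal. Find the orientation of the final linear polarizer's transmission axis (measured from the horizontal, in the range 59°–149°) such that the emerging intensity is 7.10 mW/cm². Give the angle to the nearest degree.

θ ≈ 103°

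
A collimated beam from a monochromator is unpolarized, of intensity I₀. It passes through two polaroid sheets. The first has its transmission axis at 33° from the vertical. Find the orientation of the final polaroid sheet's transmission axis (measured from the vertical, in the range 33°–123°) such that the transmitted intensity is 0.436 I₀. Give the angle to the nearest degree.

Unpolarized light through the first polarizer → I₁ = ½ I₀, now polarized at 33°.
Need I₂/I₀ = 0.436, so cos²(θ − 33°) = 0.436 / 0.5 = 0.872.
θ − 33° = arccos(√0.872) = 21.0°, giving θ ≈ 33 + 21.0 = 54.0°.

θ ≈ 54°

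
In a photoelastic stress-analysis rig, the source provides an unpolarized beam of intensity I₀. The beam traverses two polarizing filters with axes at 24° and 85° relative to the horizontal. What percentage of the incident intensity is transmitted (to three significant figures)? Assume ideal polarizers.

≈ 11.8%

Unpolarized light through the first polarizer → I₁ = ½ I₀, now polarized at 24°.
I₂ = I₁ cos²(85° − 24°) = 0.5 I₀ · cos²(61°) = 0.1175 I₀.
That is 11.75% of the incident intensity.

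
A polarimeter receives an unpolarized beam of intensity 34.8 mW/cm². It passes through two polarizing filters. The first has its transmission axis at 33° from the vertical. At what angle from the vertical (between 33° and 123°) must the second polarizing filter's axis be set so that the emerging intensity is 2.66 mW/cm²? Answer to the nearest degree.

Unpolarized light through the first polarizer → I₁ = ½ I₀, now polarized at 33°.
Target fraction: 2.66 / 34.8 mW/cm² = 0.07644 of I₀.
Need I₂/I₀ = 0.07644, so cos²(θ − 33°) = 0.07644 / 0.5 = 0.1529.
θ − 33° = arccos(√0.1529) = 67.0°, giving θ ≈ 33 + 67.0 = 100.0°.

θ ≈ 100°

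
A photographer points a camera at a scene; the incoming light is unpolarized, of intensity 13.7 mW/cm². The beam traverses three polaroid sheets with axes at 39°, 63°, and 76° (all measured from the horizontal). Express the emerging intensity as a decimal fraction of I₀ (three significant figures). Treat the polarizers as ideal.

Unpolarized light through the first polarizer → I₁ = 13.7 mW/cm²/2 = 6.85 mW/cm², polarized at 39°.
I₂ = I₁ · cos²(24°) = 6.85 · 0.8346 = 5.717 mW/cm².
I₃ = I₂ · cos²(13°) = 5.717 · 0.9494 = 5.427 mW/cm².
Transmitted fraction = 0.3962.

I/I₀ ≈ 0.396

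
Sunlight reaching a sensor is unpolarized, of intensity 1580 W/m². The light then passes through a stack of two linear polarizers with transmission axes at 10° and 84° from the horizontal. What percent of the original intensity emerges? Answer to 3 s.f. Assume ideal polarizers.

≈ 3.80%

Unpolarized light through the first polarizer → I₁ = 1580 W/m²/2 = 790 W/m², polarized at 10°.
I₂ = I₁ · cos²(74°) = 790 · 0.07598 = 60.02 W/m².
That is 3.799% of the incident intensity.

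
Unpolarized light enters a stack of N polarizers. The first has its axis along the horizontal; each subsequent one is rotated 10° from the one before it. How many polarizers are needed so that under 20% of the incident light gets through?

N = 31

First polarizer halves the unpolarized light: factor 1/2.
Each further stage multiplies by cos²(10°) = 0.9698.
After N polarizers: T = 0.5·0.9698^(N−1). Require T < 0.20 ⇒ N−1 > ln(0.20/0.5)/ln(0.9698) = 29.93, so N−1 ≥ 30 and N = 31.
Check: N=31 gives T = 0.1996 < 0.20; N=30 gives T = 0.2058.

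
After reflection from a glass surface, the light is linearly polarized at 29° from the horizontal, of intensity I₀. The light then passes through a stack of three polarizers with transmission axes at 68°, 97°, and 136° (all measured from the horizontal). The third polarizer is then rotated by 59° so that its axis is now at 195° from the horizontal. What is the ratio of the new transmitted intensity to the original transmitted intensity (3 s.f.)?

Before rotation:
By Malus's law, I₁ = I₀ cos²(68° − 29°) = I₀ cos²(39°) = 0.604 I₀.
I₂ = I₁ cos²(97° − 68°) = 0.604 I₀ · cos²(29°) = 0.462 I₀.
I₃ = I₂ cos²(136° − 97°) = 0.462 I₀ · cos²(39°) = 0.279 I₀.
After rotation:
I₁ = I₀ cos²(68° − 29°) = I₀ cos²(39°) = 0.604 I₀.
I₂ = I₁ cos²(97° − 68°) = 0.604 I₀ · cos²(29°) = 0.462 I₀.
Angle between axes 2 and 3: 82°. I₃ = 0.462 I₀ · cos²(82°) = 0.008949 I₀.
Ratio = 0.008949 / 0.279 = 0.03207.

I_new/I_old ≈ 0.0321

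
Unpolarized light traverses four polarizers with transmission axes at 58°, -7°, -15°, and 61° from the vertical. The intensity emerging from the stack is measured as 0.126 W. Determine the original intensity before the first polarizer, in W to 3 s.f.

Unpolarized light through the first polarizer → I₁ = ½ I₀, now polarized at 58°.
I₂ = I₁ cos²(-7° − 58°) = 0.5 I₀ · cos²(65°) = 0.0893 I₀.
I₃ = I₂ cos²(-15° + 7°) = 0.0893 I₀ · cos²(8°) = 0.08757 I₀.
I₄ = I₃ cos²(61° + 15°) = 0.08757 I₀ · cos²(76°) = 0.005125 I₀.
So 0.126 W = 0.005125 I₀, giving I₀ = 0.126/0.005125 = 24.58 W.

I₀ ≈ 24.6 W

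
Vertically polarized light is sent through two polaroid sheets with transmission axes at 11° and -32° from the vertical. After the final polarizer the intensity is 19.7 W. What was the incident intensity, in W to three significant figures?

I₁ = I₀ cos²(11° − 0°) = I₀ cos²(11°) = 0.9636 I₀.
I₂ = I₁ cos²(-32° − 11°) = 0.9636 I₀ · cos²(43°) = 0.5154 I₀.
So 19.7 W = 0.5154 I₀, giving I₀ = 19.7/0.5154 = 38.22 W.

I₀ ≈ 38.2 W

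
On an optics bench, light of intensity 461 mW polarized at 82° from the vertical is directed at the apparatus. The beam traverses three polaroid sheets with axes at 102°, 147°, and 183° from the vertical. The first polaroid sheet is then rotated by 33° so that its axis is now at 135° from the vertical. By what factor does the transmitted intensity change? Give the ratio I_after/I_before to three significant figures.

Before rotation:
By Malus's law, I₁ = I₀ cos²(102° − 82°) = I₀ cos²(20°) = 0.883 I₀.
I₂ = I₁ cos²(147° − 102°) = 0.883 I₀ · cos²(45°) = 0.4415 I₀.
I₃ = I₂ cos²(183° − 147°) = 0.4415 I₀ · cos²(36°) = 0.289 I₀.
After rotation:
I₁ = I₀ cos²(135° − 82°) = I₀ cos²(53°) = 0.3622 I₀.
I₂ = I₁ cos²(147° − 135°) = 0.3622 I₀ · cos²(12°) = 0.3465 I₀.
I₃ = I₂ cos²(183° − 147°) = 0.3465 I₀ · cos²(36°) = 0.2268 I₀.
Ratio = 0.2268 / 0.289 = 0.7849.

I_new/I_old ≈ 0.785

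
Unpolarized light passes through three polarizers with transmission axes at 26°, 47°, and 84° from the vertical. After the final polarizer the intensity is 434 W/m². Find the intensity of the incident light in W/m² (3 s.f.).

Unpolarized light through the first polarizer → I₁ = ½ I₀, now polarized at 26°.
I₂ = I₁ cos²(47° − 26°) = 0.5 I₀ · cos²(21°) = 0.4358 I₀.
I₃ = I₂ cos²(84° − 47°) = 0.4358 I₀ · cos²(37°) = 0.278 I₀.
So 434 W/m² = 0.278 I₀, giving I₀ = 434/0.278 = 1561 W/m².

I₀ ≈ 1560 W/m²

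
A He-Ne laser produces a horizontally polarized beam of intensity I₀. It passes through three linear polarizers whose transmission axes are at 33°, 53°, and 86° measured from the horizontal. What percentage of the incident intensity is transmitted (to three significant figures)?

≈ 43.7%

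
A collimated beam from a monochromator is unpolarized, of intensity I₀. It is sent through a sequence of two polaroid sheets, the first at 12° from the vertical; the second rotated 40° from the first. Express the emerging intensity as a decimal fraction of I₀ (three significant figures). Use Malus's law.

≈ 0.293 I₀

Unpolarized light through the first polarizer → I₁ = ½ I₀, now polarized at 12°.
I₂ = I₁ cos²(40°) = 0.5 · 0.5868 I₀ = 0.2934 I₀.
Transmitted fraction = 0.2934.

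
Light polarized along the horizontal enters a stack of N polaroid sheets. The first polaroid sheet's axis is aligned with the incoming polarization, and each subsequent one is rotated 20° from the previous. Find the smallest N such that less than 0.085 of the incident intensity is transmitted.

N = 21

First polarizer is aligned with the polarization: full transmission.
Each further stage multiplies by cos²(20°) = 0.883.
After N polarizers: T = 0.883^(N−1). Require T < 0.085 ⇒ N−1 > ln(0.085)/ln(0.883) = 19.82, so N−1 ≥ 20 and N = 21.
Check: N=21 gives T = 0.08307 < 0.085; N=20 gives T = 0.09407.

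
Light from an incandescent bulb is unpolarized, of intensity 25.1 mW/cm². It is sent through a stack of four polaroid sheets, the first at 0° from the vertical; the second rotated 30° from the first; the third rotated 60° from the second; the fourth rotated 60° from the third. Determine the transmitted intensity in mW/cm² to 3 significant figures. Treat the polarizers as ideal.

I ≈ 0.588 mW/cm²

Unpolarized light through the first polarizer → I₁ = 25.1 mW/cm²/2 = 12.55 mW/cm², polarized at 0°.
I₂ = I₁ · cos²(30°) = 12.55 · 0.75 = 9.413 mW/cm².
I₃ = I₂ · cos²(60°) = 9.413 · 0.25 = 2.353 mW/cm².
I₄ = I₃ · cos²(60°) = 2.353 · 0.25 = 0.5883 mW/cm².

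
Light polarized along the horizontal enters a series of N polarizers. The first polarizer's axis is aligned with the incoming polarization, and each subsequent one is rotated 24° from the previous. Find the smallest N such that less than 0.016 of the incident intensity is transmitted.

N = 24

First polarizer is aligned with the polarization: full transmission.
Each further stage multiplies by cos²(24°) = 0.8346.
After N polarizers: T = 0.8346^(N−1). Require T < 0.016 ⇒ N−1 > ln(0.016)/ln(0.8346) = 22.87, so N−1 ≥ 23 and N = 24.
Check: N=24 gives T = 0.01562 < 0.016; N=23 gives T = 0.01871.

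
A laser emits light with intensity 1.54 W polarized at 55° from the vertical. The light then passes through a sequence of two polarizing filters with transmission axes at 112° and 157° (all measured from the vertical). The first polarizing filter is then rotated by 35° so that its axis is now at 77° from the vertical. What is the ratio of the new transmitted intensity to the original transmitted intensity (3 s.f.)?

Before rotation:
By Malus's law, I₁ = I₀ cos²(112° − 55°) = I₀ cos²(57°) = 0.2966 I₀.
I₂ = I₁ cos²(157° − 112°) = 0.2966 I₀ · cos²(45°) = 0.1483 I₀.
After rotation:
I₁ = I₀ cos²(77° − 55°) = I₀ cos²(22°) = 0.8597 I₀.
I₂ = I₁ cos²(157° − 77°) = 0.8597 I₀ · cos²(80°) = 0.02592 I₀.
Ratio = 0.02592 / 0.1483 = 0.1748.

I_new/I_old ≈ 0.175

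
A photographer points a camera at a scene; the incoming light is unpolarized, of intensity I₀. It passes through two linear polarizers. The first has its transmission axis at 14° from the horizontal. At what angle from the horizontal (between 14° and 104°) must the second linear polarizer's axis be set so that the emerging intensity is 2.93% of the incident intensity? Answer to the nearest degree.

Unpolarized light through the first polarizer → I₁ = ½ I₀, now polarized at 14°.
Need I₂/I₀ = 0.0293, so cos²(θ − 14°) = 0.0293 / 0.5 = 0.0586.
θ − 14° = arccos(√0.0586) = 76.0°, giving θ ≈ 14 + 76.0 = 90.0°.

θ ≈ 90°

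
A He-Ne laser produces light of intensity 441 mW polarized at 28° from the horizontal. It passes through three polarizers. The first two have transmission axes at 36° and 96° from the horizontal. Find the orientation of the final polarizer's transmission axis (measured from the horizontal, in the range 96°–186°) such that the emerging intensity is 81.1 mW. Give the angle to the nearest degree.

I₁ = I₀ cos²(36° − 28°) = I₀ cos²(8°) = 0.9806 I₀.
I₂ = I₁ cos²(96° − 36°) = 0.9806 I₀ · cos²(60°) = 0.2452 I₀.
Target fraction: 81.1 / 441 mW = 0.1839 of I₀.
Need I₃/I₀ = 0.1839, so cos²(θ − 96°) = 0.1839 / 0.2452 = 0.7501.
θ − 96° = arccos(√0.7501) = 30.0°, giving θ ≈ 96 + 30.0 = 126.0°.

θ ≈ 126°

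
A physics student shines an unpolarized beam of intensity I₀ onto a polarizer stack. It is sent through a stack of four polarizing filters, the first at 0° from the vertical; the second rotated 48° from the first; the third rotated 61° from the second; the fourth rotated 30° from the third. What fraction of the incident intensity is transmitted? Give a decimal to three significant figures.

≈ 0.0395 I₀

Unpolarized light through the first polarizer → I₁ = ½ I₀, now polarized at 0°.
I₂ = I₁ cos²(48°) = 0.5 · 0.4477 I₀ = 0.2239 I₀.
I₃ = I₂ cos²(61°) = 0.2239 · 0.235 I₀ = 0.05262 I₀.
I₄ = I₃ cos²(30°) = 0.05262 · 0.75 I₀ = 0.03946 I₀.
Transmitted fraction = 0.03946.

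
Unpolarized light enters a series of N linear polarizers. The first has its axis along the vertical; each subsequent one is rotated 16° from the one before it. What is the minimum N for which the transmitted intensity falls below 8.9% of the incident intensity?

First polarizer halves the unpolarized light: factor 1/2.
Each further stage multiplies by cos²(16°) = 0.924.
After N polarizers: T = 0.5·0.924^(N−1). Require T < 0.089 ⇒ N−1 > ln(0.089/0.5)/ln(0.924) = 21.84, so N−1 ≥ 22 and N = 23.
Check: N=23 gives T = 0.0879 < 0.089; N=22 gives T = 0.09513.

N = 23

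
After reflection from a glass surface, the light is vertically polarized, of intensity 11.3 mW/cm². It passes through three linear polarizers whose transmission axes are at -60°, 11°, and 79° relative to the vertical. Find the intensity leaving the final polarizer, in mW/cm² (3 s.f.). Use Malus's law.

I ≈ 0.0420 mW/cm²

By Malus's law, I₁ = 11.3 mW/cm² · cos²(60°) = 2.825 mW/cm².
I₂ = I₁ · cos²(71°) = 2.825 · 0.106 = 0.2994 mW/cm².
I₃ = I₂ · cos²(68°) = 0.2994 · 0.1403 = 0.04202 mW/cm².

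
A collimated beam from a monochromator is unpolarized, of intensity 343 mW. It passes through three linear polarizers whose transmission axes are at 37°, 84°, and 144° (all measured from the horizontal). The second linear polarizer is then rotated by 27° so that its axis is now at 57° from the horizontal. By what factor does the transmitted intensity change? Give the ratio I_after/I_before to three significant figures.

I_new/I_old ≈ 0.0208

Before rotation:
Unpolarized light through the first polarizer → I₁ = ½ I₀, now polarized at 37°.
I₂ = I₁ cos²(84° − 37°) = 0.5 I₀ · cos²(47°) = 0.2326 I₀.
I₃ = I₂ cos²(144° − 84°) = 0.2326 I₀ · cos²(60°) = 0.05814 I₀.
After rotation:
Unpolarized light through the first polarizer → I₁ = ½ I₀, now polarized at 37°.
I₂ = I₁ cos²(57° − 37°) = 0.5 I₀ · cos²(20°) = 0.4415 I₀.
I₃ = I₂ cos²(144° − 57°) = 0.4415 I₀ · cos²(87°) = 0.001209 I₀.
Ratio = 0.001209 / 0.05814 = 0.0208.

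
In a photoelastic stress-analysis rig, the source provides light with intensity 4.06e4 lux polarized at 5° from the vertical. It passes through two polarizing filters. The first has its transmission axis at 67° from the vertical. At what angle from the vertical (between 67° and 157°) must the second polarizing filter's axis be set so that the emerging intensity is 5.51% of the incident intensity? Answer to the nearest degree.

I₁ = I₀ cos²(67° − 5°) = I₀ cos²(62°) = 0.2204 I₀.
Need I₂/I₀ = 0.0551, so cos²(θ − 67°) = 0.0551 / 0.2204 = 0.25.
θ − 67° = arccos(√0.25) = 60.0°, giving θ ≈ 67 + 60.0 = 127.0°.

θ ≈ 127°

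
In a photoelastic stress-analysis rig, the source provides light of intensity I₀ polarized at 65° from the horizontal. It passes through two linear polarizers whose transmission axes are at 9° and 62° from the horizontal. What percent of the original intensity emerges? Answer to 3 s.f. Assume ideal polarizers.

≈ 11.3%

By Malus's law, I₁ = I₀ cos²(9° − 65°) = I₀ cos²(56°) = 0.3127 I₀.
I₂ = I₁ cos²(62° − 9°) = 0.3127 I₀ · cos²(53°) = 0.1133 I₀.
That is 11.33% of the incident intensity.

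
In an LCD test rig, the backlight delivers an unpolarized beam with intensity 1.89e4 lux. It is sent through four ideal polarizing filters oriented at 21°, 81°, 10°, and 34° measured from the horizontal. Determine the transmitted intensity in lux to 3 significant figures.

Unpolarized light through the first polarizer → I₁ = 1.89e4 lux/2 = 9450 lux, polarized at 21°.
I₂ = I₁ · cos²(60°) = 9450 · 0.25 = 2363 lux.
I₃ = I₂ · cos²(71°) = 2363 · 0.106 = 250.4 lux.
I₄ = I₃ · cos²(24°) = 250.4 · 0.8346 = 209 lux.

I ≈ 209 lux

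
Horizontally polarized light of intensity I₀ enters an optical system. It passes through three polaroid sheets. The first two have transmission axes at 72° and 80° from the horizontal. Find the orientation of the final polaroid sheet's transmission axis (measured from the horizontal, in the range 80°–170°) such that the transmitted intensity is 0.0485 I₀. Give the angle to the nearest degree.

I₁ = I₀ cos²(72° − 0°) = I₀ cos²(72°) = 0.09549 I₀.
I₂ = I₁ cos²(80° − 72°) = 0.09549 I₀ · cos²(8°) = 0.09364 I₀.
Need I₃/I₀ = 0.0485, so cos²(θ − 80°) = 0.0485 / 0.09364 = 0.5179.
θ − 80° = arccos(√0.5179) = 44.0°, giving θ ≈ 80 + 44.0 = 124.0°.

θ ≈ 124°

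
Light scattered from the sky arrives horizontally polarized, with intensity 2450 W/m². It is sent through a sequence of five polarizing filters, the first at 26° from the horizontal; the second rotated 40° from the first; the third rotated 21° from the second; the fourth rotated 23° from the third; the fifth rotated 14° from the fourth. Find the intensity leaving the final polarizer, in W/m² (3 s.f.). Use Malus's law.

I ≈ 808 W/m²

By Malus's law, I₁ = 2450 W/m² · cos²(26°) = 1979 W/m².
I₂ = I₁ · cos²(40°) = 1979 · 0.5868 = 1161 W/m².
I₃ = I₂ · cos²(21°) = 1161 · 0.8716 = 1012 W/m².
I₄ = I₃ · cos²(23°) = 1012 · 0.8473 = 857.7 W/m².
I₅ = I₄ · cos²(14°) = 857.7 · 0.9415 = 807.5 W/m².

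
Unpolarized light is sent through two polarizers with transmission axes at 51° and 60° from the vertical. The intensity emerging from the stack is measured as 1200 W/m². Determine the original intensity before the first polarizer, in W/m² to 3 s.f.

Unpolarized light through the first polarizer → I₁ = ½ I₀, now polarized at 51°.
I₂ = I₁ cos²(60° − 51°) = 0.5 I₀ · cos²(9°) = 0.4878 I₀.
So 1200 W/m² = 0.4878 I₀, giving I₀ = 1200/0.4878 = 2460 W/m².

I₀ ≈ 2460 W/m²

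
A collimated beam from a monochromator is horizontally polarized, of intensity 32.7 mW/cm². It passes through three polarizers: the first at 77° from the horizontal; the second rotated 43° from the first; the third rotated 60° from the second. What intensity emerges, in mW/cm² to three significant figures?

I ≈ 0.221 mW/cm²

By Malus's law, I₁ = 32.7 mW/cm² · cos²(77°) = 1.655 mW/cm².
I₂ = I₁ · cos²(43°) = 1.655 · 0.5349 = 0.8851 mW/cm².
I₃ = I₂ · cos²(60°) = 0.8851 · 0.25 = 0.2213 mW/cm².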